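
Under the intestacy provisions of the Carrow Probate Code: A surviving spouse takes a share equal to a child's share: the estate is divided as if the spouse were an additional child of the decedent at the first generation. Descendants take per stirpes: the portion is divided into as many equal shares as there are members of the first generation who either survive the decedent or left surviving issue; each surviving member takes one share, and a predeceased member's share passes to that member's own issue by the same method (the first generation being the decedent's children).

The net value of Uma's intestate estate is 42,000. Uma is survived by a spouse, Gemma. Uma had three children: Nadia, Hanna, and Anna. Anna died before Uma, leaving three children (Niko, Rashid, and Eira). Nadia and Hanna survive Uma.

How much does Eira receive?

The spouse counts as an additional share at the children's level, so there are 4 primary shares of 10,500. Gemma takes one such share (10,500).
The children's combined portion (31,500) is divided into 3 shares of 10,500: Nadia and Hanna each take 10,500; Anna's 10,500 share passes to Anna's issue.
Anna's share (10,500) is divided into 3 shares of 3,500: Niko, Rashid, and Eira each take 3,500.

Eira receives 3,500.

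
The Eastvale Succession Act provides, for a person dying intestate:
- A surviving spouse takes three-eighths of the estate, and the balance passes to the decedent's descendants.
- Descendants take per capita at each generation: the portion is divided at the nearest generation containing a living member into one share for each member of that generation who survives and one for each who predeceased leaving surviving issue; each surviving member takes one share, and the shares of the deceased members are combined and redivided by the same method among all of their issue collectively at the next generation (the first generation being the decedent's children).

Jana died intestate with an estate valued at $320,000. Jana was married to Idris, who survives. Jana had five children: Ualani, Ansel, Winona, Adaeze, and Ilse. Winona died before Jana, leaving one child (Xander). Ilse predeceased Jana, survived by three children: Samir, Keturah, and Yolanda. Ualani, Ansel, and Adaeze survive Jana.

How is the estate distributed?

Idris takes three-eighths of $320,000 = $120,000. The remaining $200,000 passes to the descendants.
The descendants' portion ($200,000) is divided at the children's generation into 5 shares of $40,000. Ualani, Ansel, and Adaeze each take $40,000. The 2 shares of the deceased (Winona and Ilse) are combined into a pool of $80,000.
That pool ($80,000) is divided at the grandchildren's generation equally among Xander, Samir, Keturah, and Yolanda: $20,000 each.

Idris: $120,000; Ualani: $40,000; Ansel: $40,000; Xander: $20,000; Adaeze: $40,000; Samir: $20,000; Keturah: $20,000; Yolanda: $20,000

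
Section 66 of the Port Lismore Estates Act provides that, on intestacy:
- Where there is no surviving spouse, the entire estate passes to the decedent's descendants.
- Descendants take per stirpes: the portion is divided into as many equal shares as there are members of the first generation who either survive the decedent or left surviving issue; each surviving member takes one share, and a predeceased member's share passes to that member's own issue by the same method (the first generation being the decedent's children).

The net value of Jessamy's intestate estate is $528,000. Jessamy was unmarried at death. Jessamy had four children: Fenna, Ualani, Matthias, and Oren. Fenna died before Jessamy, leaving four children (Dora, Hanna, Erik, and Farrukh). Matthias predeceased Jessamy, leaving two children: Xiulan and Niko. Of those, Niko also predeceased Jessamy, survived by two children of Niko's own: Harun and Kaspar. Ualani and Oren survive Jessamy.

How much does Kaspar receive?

The entire $528,000 passes to the descendants.
That amount ($528,000) is divided into 4 shares of $132,000: Ualani and Oren each take $132,000; Fenna's $132,000 share passes to Fenna's issue; Matthias's $132,000 share passes to Matthias's issue.
Fenna's share ($132,000) is divided into 4 shares of $33,000: Dora, Hanna, Erik, and Farrukh each take $33,000.
Matthias's share ($132,000) is divided into 2 shares of $66,000: Xiulan takes $66,000; Niko's $66,000 share passes to Niko's issue.
Niko's share ($66,000) is divided into 2 shares of $33,000: Harun and Kaspar each take $33,000.

Kaspar receives $33,000.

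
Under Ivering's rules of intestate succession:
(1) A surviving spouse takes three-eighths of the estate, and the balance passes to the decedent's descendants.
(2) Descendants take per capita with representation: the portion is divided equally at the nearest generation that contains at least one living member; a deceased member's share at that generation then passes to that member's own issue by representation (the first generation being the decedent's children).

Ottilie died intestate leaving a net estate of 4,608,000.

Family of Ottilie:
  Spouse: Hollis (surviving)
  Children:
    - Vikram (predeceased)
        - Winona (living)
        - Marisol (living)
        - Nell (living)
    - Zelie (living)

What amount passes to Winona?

Winona receives 480,000.

Hollis takes three-eighths of 4,608,000 = 1,728,000. The remaining 2,880,000 passes to the descendants.
The descendants' portion (2,880,000) is divided into 2 shares of 1,440,000: Zelie takes 1,440,000; Vikram's 1,440,000 share passes to Vikram's issue.
Vikram's share (1,440,000) is divided into 3 shares of 480,000: Winona, Marisol, and Nell each take 480,000.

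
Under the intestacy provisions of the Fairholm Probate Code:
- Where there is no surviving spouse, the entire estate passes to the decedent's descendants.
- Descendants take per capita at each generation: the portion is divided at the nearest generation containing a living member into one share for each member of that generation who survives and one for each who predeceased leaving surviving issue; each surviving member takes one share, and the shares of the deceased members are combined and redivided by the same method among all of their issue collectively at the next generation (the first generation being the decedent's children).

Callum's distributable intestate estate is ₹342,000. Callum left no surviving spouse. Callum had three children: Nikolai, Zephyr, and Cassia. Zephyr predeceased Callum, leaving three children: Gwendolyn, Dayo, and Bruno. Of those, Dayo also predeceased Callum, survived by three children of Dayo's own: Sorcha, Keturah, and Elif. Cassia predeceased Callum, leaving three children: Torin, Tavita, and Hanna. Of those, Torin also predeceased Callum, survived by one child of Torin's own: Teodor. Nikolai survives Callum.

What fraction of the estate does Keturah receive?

The entire ₹342,000 passes to the descendants.
That amount (₹342,000) is divided at the children's generation into 3 shares of ₹114,000. Nikolai takes ₹114,000. The 2 shares of the deceased (Zephyr and Cassia) are combined into a pool of ₹228,000.
That pool (₹228,000) is divided at the grandchildren's generation into 6 shares of ₹38,000. Gwendolyn, Bruno, Tavita, and Hanna each take ₹38,000. The 2 shares of the deceased (Dayo and Torin) are combined into a pool of ₹76,000.
That pool (₹76,000) is divided at the great-grandchildren's generation equally among Sorcha, Keturah, Elif, and Teodor: ₹19,000 each.

Keturah receives 1/18 of the estate.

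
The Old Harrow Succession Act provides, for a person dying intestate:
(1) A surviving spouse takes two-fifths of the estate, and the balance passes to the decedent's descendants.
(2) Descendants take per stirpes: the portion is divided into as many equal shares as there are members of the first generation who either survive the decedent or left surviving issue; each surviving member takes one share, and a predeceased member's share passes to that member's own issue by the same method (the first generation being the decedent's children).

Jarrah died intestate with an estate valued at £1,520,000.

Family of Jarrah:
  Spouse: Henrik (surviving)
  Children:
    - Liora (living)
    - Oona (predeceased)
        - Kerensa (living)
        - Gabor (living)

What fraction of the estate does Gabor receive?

Henrik takes two-fifths of £1,520,000 = £608,000. The remaining £912,000 passes to the descendants.
The descendants' portion (£912,000) is divided into 2 shares of £456,000: Liora takes £456,000; Oona's £456,000 share passes to Oona's issue.
Oona's share (£456,000) is divided into 2 shares of £228,000: Kerensa and Gabor each take £228,000.

Gabor receives 3/20 of the estate.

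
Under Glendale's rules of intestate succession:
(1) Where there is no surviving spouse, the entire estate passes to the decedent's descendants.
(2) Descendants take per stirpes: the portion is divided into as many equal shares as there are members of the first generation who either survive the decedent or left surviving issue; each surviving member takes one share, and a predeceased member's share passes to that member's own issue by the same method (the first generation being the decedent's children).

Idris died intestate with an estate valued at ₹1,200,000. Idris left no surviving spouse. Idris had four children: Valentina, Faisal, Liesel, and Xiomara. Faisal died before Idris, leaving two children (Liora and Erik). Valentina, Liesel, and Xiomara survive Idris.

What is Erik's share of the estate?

The entire ₹1,200,000 passes to the descendants.
That amount (₹1,200,000) is divided into 4 shares of ₹300,000: Valentina, Liesel, and Xiomara each take ₹300,000; Faisal's ₹300,000 share passes to Faisal's issue.
Faisal's share (₹300,000) is divided into 2 shares of ₹150,000: Liora and Erik each take ₹150,000.

Erik receives ₹150,000.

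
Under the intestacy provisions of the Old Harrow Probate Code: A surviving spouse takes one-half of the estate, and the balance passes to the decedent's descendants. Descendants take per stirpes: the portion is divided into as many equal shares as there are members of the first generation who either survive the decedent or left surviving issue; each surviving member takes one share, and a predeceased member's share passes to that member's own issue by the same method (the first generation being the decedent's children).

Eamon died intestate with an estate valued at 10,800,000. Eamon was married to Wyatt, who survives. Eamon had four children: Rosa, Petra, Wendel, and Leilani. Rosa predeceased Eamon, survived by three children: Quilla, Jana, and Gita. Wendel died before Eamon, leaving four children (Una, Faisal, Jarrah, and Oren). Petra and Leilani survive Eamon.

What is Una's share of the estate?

Una receives 337,500.

Wyatt takes one-half of 10,800,000 = 5,400,000. The remaining 5,400,000 passes to the descendants.
The descendants' portion (5,400,000) is divided into 4 shares of 1,350,000: Petra and Leilani each take 1,350,000; Rosa's 1,350,000 share passes to Rosa's issue; Wendel's 1,350,000 share passes to Wendel's issue.
Rosa's share (1,350,000) is divided into 3 shares of 450,000: Quilla, Jana, and Gita each take 450,000.
Wendel's share (1,350,000) is divided into 4 shares of 337,500: Una, Faisal, Jarrah, and Oren each take 337,500.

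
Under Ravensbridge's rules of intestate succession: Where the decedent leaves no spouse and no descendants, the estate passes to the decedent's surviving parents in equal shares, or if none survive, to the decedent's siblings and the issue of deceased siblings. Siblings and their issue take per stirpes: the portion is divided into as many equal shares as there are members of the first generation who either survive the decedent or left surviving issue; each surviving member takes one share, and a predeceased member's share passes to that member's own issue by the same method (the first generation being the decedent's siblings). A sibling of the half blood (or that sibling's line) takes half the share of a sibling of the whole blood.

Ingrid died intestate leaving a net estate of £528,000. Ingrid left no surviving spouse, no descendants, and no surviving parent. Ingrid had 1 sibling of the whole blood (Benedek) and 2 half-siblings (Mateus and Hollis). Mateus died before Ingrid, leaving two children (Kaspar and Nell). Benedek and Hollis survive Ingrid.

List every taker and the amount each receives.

Kaspar: £66,000; Nell: £66,000; Benedek: £264,000; Hollis: £132,000

The entire £528,000 passes to the siblings and their issue.
Counting each half-blood sibling's line as half a unit, there are 2 units in £528,000, so one unit is £264,000. Whole-blood lines (Benedek) take £264,000 each; half-blood lines (Mateus and Hollis) take £132,000 each.
Mateus's share (£132,000) is divided into 2 shares of £66,000: Kaspar and Nell each take £66,000.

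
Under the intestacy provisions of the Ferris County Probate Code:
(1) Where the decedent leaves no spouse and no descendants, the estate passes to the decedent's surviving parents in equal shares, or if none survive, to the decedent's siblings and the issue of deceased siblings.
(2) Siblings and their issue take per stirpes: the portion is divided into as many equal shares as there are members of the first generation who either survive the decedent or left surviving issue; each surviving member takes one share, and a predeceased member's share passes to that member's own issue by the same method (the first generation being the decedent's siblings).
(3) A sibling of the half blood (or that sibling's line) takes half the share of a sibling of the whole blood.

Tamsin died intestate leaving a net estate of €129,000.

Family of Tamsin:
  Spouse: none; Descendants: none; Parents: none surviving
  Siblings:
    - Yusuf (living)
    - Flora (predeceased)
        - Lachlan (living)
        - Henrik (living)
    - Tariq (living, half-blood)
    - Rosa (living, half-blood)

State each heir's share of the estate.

Yusuf: €43,000; Lachlan: €21,500; Henrik: €21,500; Tariq: €21,500; Rosa: €21,500

The entire €129,000 passes to the siblings and their issue.
Counting each half-blood sibling's line as half a unit, there are 3 units in €129,000, so one unit is €43,000. Whole-blood lines (Yusuf and Flora) take €43,000 each; half-blood lines (Tariq and Rosa) take €21,500 each.
Flora's share (€43,000) is divided into 2 shares of €21,500: Lachlan and Henrik each take €21,500.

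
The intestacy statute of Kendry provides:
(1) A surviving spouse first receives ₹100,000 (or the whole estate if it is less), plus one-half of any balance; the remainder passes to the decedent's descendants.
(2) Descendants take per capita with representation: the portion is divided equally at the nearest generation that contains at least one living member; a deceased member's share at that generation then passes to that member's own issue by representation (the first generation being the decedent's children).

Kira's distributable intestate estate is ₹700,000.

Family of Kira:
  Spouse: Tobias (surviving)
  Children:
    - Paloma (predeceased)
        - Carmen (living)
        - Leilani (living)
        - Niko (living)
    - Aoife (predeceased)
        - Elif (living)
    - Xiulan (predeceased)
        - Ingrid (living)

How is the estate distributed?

Tobias first takes ₹100,000, leaving a balance of ₹600,000. Tobias then takes one-half of the balance (₹300,000), for a total of ₹400,000. The remaining ₹300,000 passes to the descendants.
No child survives, so the initial division is made at the grandchildren's generation.
The descendants' portion (₹300,000) is divided into 5 shares of ₹60,000: Carmen, Leilani, Niko, Elif, and Ingrid each take ₹60,000.

Tobias: ₹400,000; Carmen: ₹60,000; Leilani: ₹60,000; Niko: ₹60,000; Elif: ₹60,000; Ingrid: ₹60,000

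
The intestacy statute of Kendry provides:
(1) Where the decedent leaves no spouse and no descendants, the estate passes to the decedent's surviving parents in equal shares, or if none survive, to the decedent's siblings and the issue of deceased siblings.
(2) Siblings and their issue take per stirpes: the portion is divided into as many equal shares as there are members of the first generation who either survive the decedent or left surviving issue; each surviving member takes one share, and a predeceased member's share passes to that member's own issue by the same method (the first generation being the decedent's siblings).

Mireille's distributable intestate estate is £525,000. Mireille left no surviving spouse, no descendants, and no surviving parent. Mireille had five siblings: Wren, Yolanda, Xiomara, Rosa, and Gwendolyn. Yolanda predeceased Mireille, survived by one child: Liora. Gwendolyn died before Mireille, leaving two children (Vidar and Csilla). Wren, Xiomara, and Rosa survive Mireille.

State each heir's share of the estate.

Wren: £105,000; Liora: £105,000; Xiomara: £105,000; Rosa: £105,000; Vidar: £52,500; Csilla: £52,500

The entire £525,000 passes to the siblings and their issue.
That amount (£525,000) is divided into 5 shares of £105,000: Wren, Xiomara, and Rosa each take £105,000; Yolanda's £105,000 share passes to Yolanda's issue; Gwendolyn's £105,000 share passes to Gwendolyn's issue.
Yolanda's share (£105,000) passes entirely to Liora.
Gwendolyn's share (£105,000) is divided into 2 shares of £52,500: Vidar and Csilla each take £52,500.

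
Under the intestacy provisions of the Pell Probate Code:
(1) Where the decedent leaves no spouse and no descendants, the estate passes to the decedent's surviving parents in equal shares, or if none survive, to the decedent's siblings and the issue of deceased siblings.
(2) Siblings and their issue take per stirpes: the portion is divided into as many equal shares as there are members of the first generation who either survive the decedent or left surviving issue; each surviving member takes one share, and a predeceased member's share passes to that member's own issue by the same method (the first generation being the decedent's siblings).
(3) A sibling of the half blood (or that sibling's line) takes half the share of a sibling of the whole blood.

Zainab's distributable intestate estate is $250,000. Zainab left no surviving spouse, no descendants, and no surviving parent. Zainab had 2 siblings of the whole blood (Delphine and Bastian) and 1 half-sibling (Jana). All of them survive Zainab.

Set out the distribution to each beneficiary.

Jana: $50,000; Delphine: $100,000; Bastian: $100,000

The entire $250,000 passes to the siblings and their issue.
Counting each half-blood sibling's line as half a unit, there are 5/2 units in $250,000, so one unit is $100,000. Whole-blood lines (Delphine and Bastian) take $100,000 each; half-blood lines (Jana) take $50,000 each.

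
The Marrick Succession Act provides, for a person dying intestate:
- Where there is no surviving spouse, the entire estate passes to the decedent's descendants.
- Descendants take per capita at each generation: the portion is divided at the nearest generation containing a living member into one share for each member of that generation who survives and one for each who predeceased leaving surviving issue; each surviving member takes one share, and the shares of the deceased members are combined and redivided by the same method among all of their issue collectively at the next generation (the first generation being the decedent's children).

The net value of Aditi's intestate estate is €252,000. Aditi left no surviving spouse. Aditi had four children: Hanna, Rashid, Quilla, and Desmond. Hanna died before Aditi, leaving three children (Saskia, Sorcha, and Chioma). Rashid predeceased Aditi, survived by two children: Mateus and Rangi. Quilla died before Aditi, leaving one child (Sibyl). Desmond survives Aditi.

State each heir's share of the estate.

The entire €252,000 passes to the descendants.
That amount (€252,000) is divided at the children's generation into 4 shares of €63,000. Desmond takes €63,000. The 3 shares of the deceased (Hanna, Rashid, and Quilla) are combined into a pool of €189,000.
That pool (€189,000) is divided at the grandchildren's generation equally among Saskia, Sorcha, Chioma, Mateus, Rangi, and Sibyl: €31,500 each.

Saskia: €31,500; Sorcha: €31,500; Chioma: €31,500; Mateus: €31,500; Rangi: €31,500; Sibyl: €31,500; Desmond: €63,000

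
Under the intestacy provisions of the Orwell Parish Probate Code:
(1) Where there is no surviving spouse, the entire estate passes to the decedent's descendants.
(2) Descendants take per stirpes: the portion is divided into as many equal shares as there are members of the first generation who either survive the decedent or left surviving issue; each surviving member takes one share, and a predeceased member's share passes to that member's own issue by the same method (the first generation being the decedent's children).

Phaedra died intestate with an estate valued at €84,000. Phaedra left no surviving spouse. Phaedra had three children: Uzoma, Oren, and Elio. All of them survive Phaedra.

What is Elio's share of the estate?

The entire €84,000 passes to the descendants.
That amount (€84,000) is divided into 3 shares of €28,000: Uzoma, Oren, and Elio each take €28,000.

Elio receives €28,000.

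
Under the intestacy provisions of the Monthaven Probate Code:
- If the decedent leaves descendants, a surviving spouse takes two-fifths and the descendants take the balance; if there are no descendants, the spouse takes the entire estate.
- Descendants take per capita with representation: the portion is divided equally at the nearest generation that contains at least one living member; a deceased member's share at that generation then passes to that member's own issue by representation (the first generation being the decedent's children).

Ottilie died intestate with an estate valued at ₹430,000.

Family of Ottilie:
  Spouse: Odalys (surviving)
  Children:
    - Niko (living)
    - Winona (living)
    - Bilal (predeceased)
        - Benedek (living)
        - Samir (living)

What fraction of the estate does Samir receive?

Odalys takes two-fifths of ₹430,000 = ₹172,000. The remaining ₹258,000 passes to the descendants.
The descendants' portion (₹258,000) is divided into 3 shares of ₹86,000: Niko and Winona each take ₹86,000; Bilal's ₹86,000 share passes to Bilal's issue.
Bilal's share (₹86,000) is divided into 2 shares of ₹43,000: Benedek and Samir each take ₹43,000.

Samir receives 1/10 of the estate.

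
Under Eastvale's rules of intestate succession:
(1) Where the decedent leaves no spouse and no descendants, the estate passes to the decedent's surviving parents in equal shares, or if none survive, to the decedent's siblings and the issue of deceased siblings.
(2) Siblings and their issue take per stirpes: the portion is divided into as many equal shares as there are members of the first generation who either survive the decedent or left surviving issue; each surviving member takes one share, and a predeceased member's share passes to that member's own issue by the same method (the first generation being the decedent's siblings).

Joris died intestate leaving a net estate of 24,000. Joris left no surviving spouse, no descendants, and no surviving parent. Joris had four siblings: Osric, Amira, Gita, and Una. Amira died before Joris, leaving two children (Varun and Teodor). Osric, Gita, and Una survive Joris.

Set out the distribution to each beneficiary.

Osric: 6,000; Varun: 3,000; Teodor: 3,000; Gita: 6,000; Una: 6,000

The entire 24,000 passes to the siblings and their issue.
That amount (24,000) is divided into 4 shares of 6,000: Osric, Gita, and Una each take 6,000; Amira's 6,000 share passes to Amira's issue.
Amira's share (6,000) is divided into 2 shares of 3,000: Varun and Teodor each take 3,000.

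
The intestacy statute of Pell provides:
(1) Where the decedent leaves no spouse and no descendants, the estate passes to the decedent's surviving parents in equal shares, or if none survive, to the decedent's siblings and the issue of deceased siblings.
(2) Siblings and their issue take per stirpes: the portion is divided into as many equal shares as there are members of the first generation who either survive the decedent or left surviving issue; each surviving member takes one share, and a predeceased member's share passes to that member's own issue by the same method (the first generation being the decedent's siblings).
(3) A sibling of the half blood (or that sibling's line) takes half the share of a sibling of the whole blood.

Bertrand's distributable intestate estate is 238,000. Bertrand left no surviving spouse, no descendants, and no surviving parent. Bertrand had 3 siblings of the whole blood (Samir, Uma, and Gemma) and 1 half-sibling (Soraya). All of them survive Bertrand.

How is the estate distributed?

Samir: 68,000; Soraya: 34,000; Uma: 68,000; Gemma: 68,000

The entire 238,000 passes to the siblings and their issue.
Counting each half-blood sibling's line as half a unit, there are 7/2 units in 238,000, so one unit is 68,000. Whole-blood lines (Samir, Uma, and Gemma) take 68,000 each; half-blood lines (Soraya) take 34,000 each.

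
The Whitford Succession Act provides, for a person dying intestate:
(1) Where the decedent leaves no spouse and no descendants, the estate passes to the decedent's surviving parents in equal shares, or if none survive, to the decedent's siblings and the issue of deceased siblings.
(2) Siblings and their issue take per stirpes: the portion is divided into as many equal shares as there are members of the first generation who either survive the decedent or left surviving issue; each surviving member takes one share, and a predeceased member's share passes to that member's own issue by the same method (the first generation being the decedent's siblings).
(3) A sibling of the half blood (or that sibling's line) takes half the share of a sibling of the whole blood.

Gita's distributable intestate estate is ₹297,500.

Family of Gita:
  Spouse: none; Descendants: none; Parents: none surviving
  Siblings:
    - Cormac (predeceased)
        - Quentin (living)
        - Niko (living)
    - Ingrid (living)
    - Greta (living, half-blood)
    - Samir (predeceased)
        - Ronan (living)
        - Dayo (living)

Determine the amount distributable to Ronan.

The entire ₹297,500 passes to the siblings and their issue.
Counting each half-blood sibling's line as half a unit, there are 7/2 units in ₹297,500, so one unit is ₹85,000. Whole-blood lines (Cormac, Ingrid, and Samir) take ₹85,000 each; half-blood lines (Greta) take ₹42,500 each.
Cormac's share (₹85,000) is divided into 2 shares of ₹42,500: Quentin and Niko each take ₹42,500.
Samir's share (₹85,000) is divided into 2 shares of ₹42,500: Ronan and Dayo each take ₹42,500.

Ronan receives ₹42,500.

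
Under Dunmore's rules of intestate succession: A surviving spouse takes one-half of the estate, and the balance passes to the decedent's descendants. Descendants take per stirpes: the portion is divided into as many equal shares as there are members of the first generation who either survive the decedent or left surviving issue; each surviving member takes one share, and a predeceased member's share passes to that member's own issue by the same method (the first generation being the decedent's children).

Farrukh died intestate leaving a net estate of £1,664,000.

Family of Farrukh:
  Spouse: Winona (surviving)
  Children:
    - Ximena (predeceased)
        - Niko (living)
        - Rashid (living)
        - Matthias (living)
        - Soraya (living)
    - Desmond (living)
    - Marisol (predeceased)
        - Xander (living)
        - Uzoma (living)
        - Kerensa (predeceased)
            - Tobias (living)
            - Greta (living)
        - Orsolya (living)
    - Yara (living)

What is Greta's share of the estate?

Winona takes one-half of £1,664,000 = £832,000. The remaining £832,000 passes to the descendants.
The descendants' portion (£832,000) is divided into 4 shares of £208,000: Desmond and Yara each take £208,000; Ximena's £208,000 share passes to Ximena's issue; Marisol's £208,000 share passes to Marisol's issue.
Ximena's share (£208,000) is divided into 4 shares of £52,000: Niko, Rashid, Matthias, and Soraya each take £52,000.
Marisol's share (£208,000) is divided into 4 shares of £52,000: Xander, Uzoma, and Orsolya each take £52,000; Kerensa's £52,000 share passes to Kerensa's issue.
Kerensa's share (£52,000) is divided into 2 shares of £26,000: Tobias and Greta each take £26,000.

Greta receives £26,000.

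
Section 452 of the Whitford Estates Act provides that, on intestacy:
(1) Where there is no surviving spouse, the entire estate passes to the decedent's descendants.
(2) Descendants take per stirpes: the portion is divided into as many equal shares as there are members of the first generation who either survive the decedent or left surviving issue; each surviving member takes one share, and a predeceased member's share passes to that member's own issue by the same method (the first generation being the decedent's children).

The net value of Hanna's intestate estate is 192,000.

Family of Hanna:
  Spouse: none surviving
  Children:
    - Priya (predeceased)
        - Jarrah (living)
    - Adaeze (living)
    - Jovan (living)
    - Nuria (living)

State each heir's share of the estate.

Jarrah: 48,000; Adaeze: 48,000; Jovan: 48,000; Nuria: 48,000

The entire 192,000 passes to the descendants.
That amount (192,000) is divided into 4 shares of 48,000: Adaeze, Jovan, and Nuria each take 48,000; Priya's 48,000 share passes to Priya's issue.
Priya's share (48,000) passes entirely to Jarrah.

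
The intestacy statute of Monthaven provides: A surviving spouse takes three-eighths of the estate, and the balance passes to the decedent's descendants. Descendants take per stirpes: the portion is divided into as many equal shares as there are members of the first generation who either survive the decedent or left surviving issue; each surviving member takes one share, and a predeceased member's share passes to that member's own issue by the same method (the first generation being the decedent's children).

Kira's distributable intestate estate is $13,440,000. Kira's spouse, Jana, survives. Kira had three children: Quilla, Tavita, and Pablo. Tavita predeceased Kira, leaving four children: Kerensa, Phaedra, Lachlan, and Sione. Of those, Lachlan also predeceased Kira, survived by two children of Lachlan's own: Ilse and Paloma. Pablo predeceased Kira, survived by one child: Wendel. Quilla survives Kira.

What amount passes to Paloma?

Paloma receives $350,000.

Jana takes three-eighths of $13,440,000 = $5,040,000. The remaining $8,400,000 passes to the descendants.
The descendants' portion ($8,400,000) is divided into 3 shares of $2,800,000: Quilla takes $2,800,000; Tavita's $2,800,000 share passes to Tavita's issue; Pablo's $2,800,000 share passes to Pablo's issue.
Tavita's share ($2,800,000) is divided into 4 shares of $700,000: Kerensa, Phaedra, and Sione each take $700,000; Lachlan's $700,000 share passes to Lachlan's issue.
Lachlan's share ($700,000) is divided into 2 shares of $350,000: Ilse and Paloma each take $350,000.
Pablo's share ($2,800,000) passes entirely to Wendel.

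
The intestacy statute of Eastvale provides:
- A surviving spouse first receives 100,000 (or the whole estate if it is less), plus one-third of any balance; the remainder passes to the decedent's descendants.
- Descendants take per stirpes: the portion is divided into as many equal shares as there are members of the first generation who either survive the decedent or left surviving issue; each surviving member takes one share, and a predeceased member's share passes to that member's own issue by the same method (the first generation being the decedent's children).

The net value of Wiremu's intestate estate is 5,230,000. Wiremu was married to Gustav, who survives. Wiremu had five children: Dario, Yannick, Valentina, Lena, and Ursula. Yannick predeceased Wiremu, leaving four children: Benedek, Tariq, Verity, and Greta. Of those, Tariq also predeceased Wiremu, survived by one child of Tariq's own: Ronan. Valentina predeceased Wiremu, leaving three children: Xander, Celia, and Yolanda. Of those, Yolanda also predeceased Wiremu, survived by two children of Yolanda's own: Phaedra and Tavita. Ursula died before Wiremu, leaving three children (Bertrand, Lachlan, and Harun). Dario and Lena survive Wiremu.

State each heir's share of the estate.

Gustav first takes 100,000, leaving a balance of 5,130,000. Gustav then takes one-third of the balance (1,710,000), for a total of 1,810,000. The remaining 3,420,000 passes to the descendants.
The descendants' portion (3,420,000) is divided into 5 shares of 684,000: Dario and Lena each take 684,000; Yannick's 684,000 share passes to Yannick's issue; Valentina's 684,000 share passes to Valentina's issue; Ursula's 684,000 share passes to Ursula's issue.
Yannick's share (684,000) is divided into 4 shares of 171,000: Benedek, Verity, and Greta each take 171,000; Tariq's 171,000 share passes to Tariq's issue.
Tariq's share (171,000) passes entirely to Ronan.
Valentina's share (684,000) is divided into 3 shares of 228,000: Xander and Celia each take 228,000; Yolanda's 228,000 share passes to Yolanda's issue.
Yolanda's share (228,000) is divided into 2 shares of 114,000: Phaedra and Tavita each take 114,000.
Ursula's share (684,000) is divided into 3 shares of 228,000: Bertrand, Lachlan, and Harun each take 228,000.

Gustav: 1,810,000; Dario: 684,000; Benedek: 171,000; Ronan: 171,000; Verity: 171,000; Greta: 171,000; Xander: 228,000; Celia: 228,000; Phaedra: 114,000; Tavita: 114,000; Lena: 684,000; Bertrand: 228,000; Lachlan: 228,000; Harun: 228,000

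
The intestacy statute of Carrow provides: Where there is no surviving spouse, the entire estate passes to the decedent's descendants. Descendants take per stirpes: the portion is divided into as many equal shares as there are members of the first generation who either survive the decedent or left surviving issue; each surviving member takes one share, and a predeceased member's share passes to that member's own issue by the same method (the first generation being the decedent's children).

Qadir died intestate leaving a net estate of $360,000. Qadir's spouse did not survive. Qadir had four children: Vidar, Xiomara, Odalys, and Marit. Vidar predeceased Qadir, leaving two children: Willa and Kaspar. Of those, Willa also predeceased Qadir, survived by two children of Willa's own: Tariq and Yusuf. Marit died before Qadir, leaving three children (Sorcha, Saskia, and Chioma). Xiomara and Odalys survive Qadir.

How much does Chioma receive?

Chioma receives $30,000.

The entire $360,000 passes to the descendants.
That amount ($360,000) is divided into 4 shares of $90,000: Xiomara and Odalys each take $90,000; Vidar's $90,000 share passes to Vidar's issue; Marit's $90,000 share passes to Marit's issue.
Vidar's share ($90,000) is divided into 2 shares of $45,000: Kaspar takes $45,000; Willa's $45,000 share passes to Willa's issue.
Willa's share ($45,000) is divided into 2 shares of $22,500: Tariq and Yusuf each take $22,500.
Marit's share ($90,000) is divided into 3 shares of $30,000: Sorcha, Saskia, and Chioma each take $30,000.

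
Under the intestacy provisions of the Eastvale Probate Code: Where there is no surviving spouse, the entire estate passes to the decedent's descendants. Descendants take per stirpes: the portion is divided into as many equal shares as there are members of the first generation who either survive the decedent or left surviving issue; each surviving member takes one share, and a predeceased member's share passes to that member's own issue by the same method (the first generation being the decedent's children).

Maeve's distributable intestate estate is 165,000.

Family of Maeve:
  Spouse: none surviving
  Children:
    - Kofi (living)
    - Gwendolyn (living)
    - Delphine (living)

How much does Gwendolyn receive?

The entire 165,000 passes to the descendants.
That amount (165,000) is divided into 3 shares of 55,000: Kofi, Gwendolyn, and Delphine each take 55,000.

Gwendolyn receives 55,000.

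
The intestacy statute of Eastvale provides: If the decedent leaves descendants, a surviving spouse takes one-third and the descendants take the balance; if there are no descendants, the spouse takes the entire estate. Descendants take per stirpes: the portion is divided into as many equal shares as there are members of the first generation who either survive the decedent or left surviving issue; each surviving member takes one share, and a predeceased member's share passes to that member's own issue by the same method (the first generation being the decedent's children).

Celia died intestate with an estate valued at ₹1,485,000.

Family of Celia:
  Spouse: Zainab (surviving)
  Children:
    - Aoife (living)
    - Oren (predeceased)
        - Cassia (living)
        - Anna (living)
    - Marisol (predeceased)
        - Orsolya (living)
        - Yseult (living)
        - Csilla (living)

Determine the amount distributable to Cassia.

Cassia receives ₹165,000.

Zainab takes one-third of ₹1,485,000 = ₹495,000. The remaining ₹990,000 passes to the descendants.
The descendants' portion (₹990,000) is divided into 3 shares of ₹330,000: Aoife takes ₹330,000; Oren's ₹330,000 share passes to Oren's issue; Marisol's ₹330,000 share passes to Marisol's issue.
Oren's share (₹330,000) is divided into 2 shares of ₹165,000: Cassia and Anna each take ₹165,000.
Marisol's share (₹330,000) is divided into 3 shares of ₹110,000: Orsolya, Yseult, and Csilla each take ₹110,000.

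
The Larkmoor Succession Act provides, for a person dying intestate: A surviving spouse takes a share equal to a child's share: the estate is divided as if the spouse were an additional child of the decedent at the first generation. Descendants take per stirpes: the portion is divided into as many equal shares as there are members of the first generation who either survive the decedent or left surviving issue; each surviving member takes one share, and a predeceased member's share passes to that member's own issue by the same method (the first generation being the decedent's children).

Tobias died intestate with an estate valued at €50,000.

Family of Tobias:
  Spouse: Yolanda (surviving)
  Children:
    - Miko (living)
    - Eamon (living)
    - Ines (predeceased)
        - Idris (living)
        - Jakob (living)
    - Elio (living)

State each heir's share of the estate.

The spouse counts as an additional share at the children's level, so there are 5 primary shares of €10,000. Yolanda takes one such share (€10,000).
The children's combined portion (€40,000) is divided into 4 shares of €10,000: Miko, Eamon, and Elio each take €10,000; Ines's €10,000 share passes to Ines's issue.
Ines's share (€10,000) is divided into 2 shares of €5,000: Idris and Jakob each take €5,000.

Yolanda: €10,000; Miko: €10,000; Eamon: €10,000; Idris: €5,000; Jakob: €5,000; Elio: €10,000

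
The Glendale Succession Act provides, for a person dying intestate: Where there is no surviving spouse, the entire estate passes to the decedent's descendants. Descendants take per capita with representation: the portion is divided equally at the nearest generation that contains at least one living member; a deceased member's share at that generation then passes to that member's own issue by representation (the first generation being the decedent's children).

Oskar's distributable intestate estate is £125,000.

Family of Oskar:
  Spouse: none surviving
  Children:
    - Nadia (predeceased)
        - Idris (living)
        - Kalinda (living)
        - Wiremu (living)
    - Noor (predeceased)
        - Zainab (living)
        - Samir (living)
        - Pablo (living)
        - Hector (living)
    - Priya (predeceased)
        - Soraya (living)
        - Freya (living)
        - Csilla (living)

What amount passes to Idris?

The entire £125,000 passes to the descendants.
No child survives, so the initial division is made at the grandchildren's generation.
That amount (£125,000) is divided into 10 shares of £12,500: Idris, Kalinda, Wiremu, Zainab, Samir, Pablo, Hector, Soraya, Freya, and Csilla each take £12,500.

Idris receives £12,500.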